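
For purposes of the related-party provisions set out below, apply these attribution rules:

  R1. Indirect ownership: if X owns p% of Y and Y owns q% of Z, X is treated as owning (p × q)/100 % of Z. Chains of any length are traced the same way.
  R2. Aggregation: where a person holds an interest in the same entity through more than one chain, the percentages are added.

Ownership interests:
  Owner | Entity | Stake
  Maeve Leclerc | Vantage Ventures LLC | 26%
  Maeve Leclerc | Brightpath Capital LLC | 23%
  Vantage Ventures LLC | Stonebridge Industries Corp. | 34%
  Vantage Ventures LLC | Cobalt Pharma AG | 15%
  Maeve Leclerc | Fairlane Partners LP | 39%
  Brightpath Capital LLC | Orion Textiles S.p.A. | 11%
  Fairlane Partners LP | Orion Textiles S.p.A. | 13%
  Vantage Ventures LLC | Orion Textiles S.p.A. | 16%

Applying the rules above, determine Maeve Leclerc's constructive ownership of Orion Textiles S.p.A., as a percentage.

11.76%

Chain via Vantage Ventures LLC (R1): 26% × 16% = 4.16% of Orion Textiles S.p.A.
Chain via Brightpath Capital LLC (R1): 23% × 11% = 2.53% of Orion Textiles S.p.A.
Chain via Fairlane Partners LP (R1): 39% × 13% = 5.07% of Orion Textiles S.p.A.
Aggregating (R2): 4.16% + 2.53% + 5.07% = 11.76%.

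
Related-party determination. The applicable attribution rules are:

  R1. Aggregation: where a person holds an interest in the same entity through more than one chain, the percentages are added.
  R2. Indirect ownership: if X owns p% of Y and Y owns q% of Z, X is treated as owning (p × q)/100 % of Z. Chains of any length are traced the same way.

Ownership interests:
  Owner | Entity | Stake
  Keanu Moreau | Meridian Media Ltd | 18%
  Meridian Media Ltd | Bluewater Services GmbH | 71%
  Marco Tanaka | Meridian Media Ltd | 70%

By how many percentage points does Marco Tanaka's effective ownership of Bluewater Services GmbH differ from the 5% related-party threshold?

44.7

Chain via Meridian Media Ltd (R2): 70% × 71% = 49.7% of Bluewater Services GmbH.
49.7% exceeds the 5% threshold by 44.7 percentage points.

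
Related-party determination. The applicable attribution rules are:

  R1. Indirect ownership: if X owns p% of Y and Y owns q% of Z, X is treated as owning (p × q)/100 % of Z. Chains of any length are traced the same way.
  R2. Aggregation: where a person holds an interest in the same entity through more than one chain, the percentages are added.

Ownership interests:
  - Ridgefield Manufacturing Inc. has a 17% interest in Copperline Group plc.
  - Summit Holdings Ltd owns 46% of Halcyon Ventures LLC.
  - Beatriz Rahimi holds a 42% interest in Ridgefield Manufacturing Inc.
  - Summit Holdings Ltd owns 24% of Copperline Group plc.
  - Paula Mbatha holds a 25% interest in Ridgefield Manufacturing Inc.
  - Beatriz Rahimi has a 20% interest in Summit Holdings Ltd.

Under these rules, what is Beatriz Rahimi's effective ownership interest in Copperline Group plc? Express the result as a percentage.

Chain via Ridgefield Manufacturing Inc. (R1): 42% × 17% = 7.14% of Copperline Group plc.
Chain via Summit Holdings Ltd (R1): 20% × 24% = 4.8% of Copperline Group plc.
Aggregating (R2): 7.14% + 4.8% = 11.94%.

11.94%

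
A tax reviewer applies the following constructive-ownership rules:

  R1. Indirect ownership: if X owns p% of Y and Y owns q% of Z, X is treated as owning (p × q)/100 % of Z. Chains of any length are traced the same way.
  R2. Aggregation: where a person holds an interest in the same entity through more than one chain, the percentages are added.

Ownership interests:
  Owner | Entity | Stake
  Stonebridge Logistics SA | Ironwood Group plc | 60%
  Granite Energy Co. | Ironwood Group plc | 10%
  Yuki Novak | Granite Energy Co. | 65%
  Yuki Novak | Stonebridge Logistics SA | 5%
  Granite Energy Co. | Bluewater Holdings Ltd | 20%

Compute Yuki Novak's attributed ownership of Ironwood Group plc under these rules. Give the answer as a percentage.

Chain via Granite Energy Co. (R1): 65% × 10% = 6.5% of Ironwood Group plc.
Chain via Stonebridge Logistics SA (R1): 5% × 60% = 3% of Ironwood Group plc.
Aggregating (R2): 6.5% + 3% = 9.5%.

9.5%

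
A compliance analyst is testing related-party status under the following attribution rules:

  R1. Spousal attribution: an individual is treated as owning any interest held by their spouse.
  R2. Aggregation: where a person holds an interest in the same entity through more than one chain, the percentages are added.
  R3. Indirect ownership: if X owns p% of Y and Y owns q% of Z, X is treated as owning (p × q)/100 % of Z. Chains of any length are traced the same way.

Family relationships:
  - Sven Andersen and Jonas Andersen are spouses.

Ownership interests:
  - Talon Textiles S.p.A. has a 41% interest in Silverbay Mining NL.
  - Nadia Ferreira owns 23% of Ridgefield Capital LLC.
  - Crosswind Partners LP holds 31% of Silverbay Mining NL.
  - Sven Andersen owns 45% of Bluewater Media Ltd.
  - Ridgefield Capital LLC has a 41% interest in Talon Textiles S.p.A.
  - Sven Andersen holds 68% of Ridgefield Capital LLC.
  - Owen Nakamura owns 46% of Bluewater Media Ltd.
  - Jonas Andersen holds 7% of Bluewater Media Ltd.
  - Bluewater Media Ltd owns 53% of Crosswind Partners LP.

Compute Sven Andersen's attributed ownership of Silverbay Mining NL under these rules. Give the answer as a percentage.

19.9744%

By spousal attribution (R1), Sven Andersen is treated as also owning Jonas Andersen's interest in Bluewater Media Ltd, giving 45% + 7% = 52%.
Chain via Ridgefield Capital LLC → Talon Textiles S.p.A. (R3): 68% × 41% × 41% = 11.4308% of Silverbay Mining NL.
Chain via Bluewater Media Ltd → Crosswind Partners LP (R3): 52% × 53% × 31% = 8.5436% of Silverbay Mining NL.
Aggregating (R2): 11.4308% + 8.5436% = 19.9744%.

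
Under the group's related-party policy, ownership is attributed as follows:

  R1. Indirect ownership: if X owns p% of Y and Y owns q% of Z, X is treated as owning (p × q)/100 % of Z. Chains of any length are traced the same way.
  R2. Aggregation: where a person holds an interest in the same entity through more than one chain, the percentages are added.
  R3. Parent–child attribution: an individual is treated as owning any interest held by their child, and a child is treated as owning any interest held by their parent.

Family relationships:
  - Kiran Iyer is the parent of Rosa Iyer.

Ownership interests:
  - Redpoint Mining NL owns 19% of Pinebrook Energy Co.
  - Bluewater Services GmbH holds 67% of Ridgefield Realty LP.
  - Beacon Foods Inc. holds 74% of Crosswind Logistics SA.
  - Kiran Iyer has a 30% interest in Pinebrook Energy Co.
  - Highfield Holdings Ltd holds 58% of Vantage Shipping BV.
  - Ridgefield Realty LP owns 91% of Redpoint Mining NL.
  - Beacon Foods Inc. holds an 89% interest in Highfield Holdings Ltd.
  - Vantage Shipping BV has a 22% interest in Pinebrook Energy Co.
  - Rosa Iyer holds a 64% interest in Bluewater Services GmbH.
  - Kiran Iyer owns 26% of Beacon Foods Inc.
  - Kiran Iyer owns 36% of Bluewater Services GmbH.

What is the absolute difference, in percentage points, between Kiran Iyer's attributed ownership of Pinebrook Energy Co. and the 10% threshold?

By parent–child attribution (R3), Kiran Iyer is treated as also owning Rosa Iyer's interest in Bluewater Services GmbH, giving 36% + 64% = 100%.
Chain via Beacon Foods Inc. → Highfield Holdings Ltd → Vantage Shipping BV (R1): 26% × 89% × 58% × 22% = 2.952664% of Pinebrook Energy Co.
Chain via Bluewater Services GmbH → Ridgefield Realty LP → Redpoint Mining NL (R1): 100% × 67% × 91% × 19% = 11.5843% of Pinebrook Energy Co.
Direct interest in Pinebrook Energy Co: 30%.
Aggregating (R2): 2.952664% + 11.5843% + 30% = 44.536964%.
44.536964% exceeds the 10% threshold by 34.536964 percentage points.

34.536964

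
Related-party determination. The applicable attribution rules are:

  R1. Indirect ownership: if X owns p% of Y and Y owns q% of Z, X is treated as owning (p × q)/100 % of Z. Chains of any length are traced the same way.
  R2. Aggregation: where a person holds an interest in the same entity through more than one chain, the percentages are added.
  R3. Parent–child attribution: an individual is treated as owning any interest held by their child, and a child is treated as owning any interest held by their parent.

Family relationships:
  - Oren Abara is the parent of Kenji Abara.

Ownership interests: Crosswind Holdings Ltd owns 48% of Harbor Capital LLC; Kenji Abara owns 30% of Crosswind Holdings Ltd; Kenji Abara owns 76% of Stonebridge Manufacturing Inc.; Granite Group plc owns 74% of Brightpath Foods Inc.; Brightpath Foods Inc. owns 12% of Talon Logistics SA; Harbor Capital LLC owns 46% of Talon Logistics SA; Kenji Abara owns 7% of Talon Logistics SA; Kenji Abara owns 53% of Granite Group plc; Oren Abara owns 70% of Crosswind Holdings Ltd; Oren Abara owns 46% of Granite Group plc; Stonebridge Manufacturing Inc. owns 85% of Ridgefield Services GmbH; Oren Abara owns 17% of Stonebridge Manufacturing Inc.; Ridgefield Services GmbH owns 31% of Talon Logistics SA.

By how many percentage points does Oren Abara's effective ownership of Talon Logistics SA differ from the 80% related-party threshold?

17.6233

By parent–child attribution (R3), Oren Abara is treated as also owning Kenji Abara's interest in Stonebridge Manufacturing Inc, giving 17% + 76% = 93%.
By parent–child attribution (R3), Oren Abara is treated as also owning Kenji Abara's interest in Granite Group plc, giving 46% + 53% = 99%.
By parent–child attribution (R3), Oren Abara is treated as also owning Kenji Abara's interest in Crosswind Holdings Ltd, giving 70% + 30% = 100%.
By parent–child attribution (R3), Oren Abara is treated as owning Kenji Abara's 7% interest in Talon Logistics SA.
Chain via Stonebridge Manufacturing Inc. → Ridgefield Services GmbH (R1): 93% × 85% × 31% = 24.5055% of Talon Logistics SA.
Chain via Granite Group plc → Brightpath Foods Inc. (R1): 99% × 74% × 12% = 8.7912% of Talon Logistics SA.
Chain via Crosswind Holdings Ltd → Harbor Capital LLC (R1): 100% × 48% × 46% = 22.08% of Talon Logistics SA.
Direct interest in Talon Logistics SA: 7%.
Aggregating (R2): 24.5055% + 8.7912% + 22.08% + 7% = 62.3767%.
62.3767% falls short of the 80% threshold by 17.6233 percentage points.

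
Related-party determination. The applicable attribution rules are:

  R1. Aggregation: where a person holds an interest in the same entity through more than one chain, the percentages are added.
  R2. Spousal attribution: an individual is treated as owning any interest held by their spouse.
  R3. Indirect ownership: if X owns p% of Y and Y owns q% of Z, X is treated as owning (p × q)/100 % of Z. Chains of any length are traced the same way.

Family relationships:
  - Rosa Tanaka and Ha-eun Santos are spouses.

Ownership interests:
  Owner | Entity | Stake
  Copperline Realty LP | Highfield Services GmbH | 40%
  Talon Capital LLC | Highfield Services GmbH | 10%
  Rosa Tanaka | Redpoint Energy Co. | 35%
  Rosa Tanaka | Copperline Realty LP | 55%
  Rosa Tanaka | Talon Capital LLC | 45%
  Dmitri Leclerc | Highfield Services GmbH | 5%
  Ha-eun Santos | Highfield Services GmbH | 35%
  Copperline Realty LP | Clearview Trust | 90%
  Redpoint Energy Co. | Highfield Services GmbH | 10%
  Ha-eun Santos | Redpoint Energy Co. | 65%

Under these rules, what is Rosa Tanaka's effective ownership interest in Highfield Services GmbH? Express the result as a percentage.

By spousal attribution (R2), Rosa Tanaka is treated as also owning Ha-eun Santos's interest in Redpoint Energy Co, giving 35% + 65% = 100%.
By spousal attribution (R2), Rosa Tanaka is treated as owning Ha-eun Santos's 35% interest in Highfield Services GmbH.
Chain via Redpoint Energy Co. (R3): 100% × 10% = 10% of Highfield Services GmbH.
Chain via Talon Capital LLC (R3): 45% × 10% = 4.5% of Highfield Services GmbH.
Chain via Copperline Realty LP (R3): 55% × 40% = 22% of Highfield Services GmbH.
Direct interest in Highfield Services GmbH: 35%.
Aggregating (R1): 10% + 4.5% + 22% + 35% = 71.5%.

71.5%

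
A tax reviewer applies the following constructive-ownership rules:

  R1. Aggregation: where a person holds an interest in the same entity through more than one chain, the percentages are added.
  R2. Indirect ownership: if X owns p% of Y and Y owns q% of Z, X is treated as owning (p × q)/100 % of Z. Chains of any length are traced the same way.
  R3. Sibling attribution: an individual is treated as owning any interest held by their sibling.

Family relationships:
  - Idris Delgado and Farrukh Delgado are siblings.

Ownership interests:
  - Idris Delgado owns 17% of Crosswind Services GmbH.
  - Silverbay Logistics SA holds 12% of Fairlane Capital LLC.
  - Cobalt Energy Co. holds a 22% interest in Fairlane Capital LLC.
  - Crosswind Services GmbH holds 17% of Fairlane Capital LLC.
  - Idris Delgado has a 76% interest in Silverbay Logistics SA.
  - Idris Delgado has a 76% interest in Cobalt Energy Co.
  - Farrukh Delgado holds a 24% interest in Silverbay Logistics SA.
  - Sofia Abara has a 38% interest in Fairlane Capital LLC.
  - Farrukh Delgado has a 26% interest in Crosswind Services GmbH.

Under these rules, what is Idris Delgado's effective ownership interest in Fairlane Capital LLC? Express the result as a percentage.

36.03%

By sibling attribution (R3), Idris Delgado is treated as also owning Farrukh Delgado's interest in Crosswind Services GmbH, giving 17% + 26% = 43%.
By sibling attribution (R3), Idris Delgado is treated as also owning Farrukh Delgado's interest in Silverbay Logistics SA, giving 76% + 24% = 100%.
Chain via Crosswind Services GmbH (R2): 43% × 17% = 7.31% of Fairlane Capital LLC.
Chain via Cobalt Energy Co. (R2): 76% × 22% = 16.72% of Fairlane Capital LLC.
Chain via Silverbay Logistics SA (R2): 100% × 12% = 12% of Fairlane Capital LLC.
Aggregating (R1): 7.31% + 16.72% + 12% = 36.03%.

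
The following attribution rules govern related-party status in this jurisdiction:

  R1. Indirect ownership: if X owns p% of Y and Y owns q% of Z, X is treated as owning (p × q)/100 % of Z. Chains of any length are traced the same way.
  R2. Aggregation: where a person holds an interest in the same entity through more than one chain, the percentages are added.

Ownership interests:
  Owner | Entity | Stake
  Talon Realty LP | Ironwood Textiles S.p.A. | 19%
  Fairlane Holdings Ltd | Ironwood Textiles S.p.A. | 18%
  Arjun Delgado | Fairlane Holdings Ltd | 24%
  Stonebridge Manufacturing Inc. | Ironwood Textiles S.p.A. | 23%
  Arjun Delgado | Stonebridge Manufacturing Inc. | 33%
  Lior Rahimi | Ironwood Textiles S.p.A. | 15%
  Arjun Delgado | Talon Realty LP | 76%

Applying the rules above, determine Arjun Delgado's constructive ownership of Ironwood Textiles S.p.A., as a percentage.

Chain via Fairlane Holdings Ltd (R1): 24% × 18% = 4.32% of Ironwood Textiles S.p.A.
Chain via Stonebridge Manufacturing Inc. (R1): 33% × 23% = 7.59% of Ironwood Textiles S.p.A.
Chain via Talon Realty LP (R1): 76% × 19% = 14.44% of Ironwood Textiles S.p.A.
Aggregating (R2): 4.32% + 7.59% + 14.44% = 26.35%.

26.35%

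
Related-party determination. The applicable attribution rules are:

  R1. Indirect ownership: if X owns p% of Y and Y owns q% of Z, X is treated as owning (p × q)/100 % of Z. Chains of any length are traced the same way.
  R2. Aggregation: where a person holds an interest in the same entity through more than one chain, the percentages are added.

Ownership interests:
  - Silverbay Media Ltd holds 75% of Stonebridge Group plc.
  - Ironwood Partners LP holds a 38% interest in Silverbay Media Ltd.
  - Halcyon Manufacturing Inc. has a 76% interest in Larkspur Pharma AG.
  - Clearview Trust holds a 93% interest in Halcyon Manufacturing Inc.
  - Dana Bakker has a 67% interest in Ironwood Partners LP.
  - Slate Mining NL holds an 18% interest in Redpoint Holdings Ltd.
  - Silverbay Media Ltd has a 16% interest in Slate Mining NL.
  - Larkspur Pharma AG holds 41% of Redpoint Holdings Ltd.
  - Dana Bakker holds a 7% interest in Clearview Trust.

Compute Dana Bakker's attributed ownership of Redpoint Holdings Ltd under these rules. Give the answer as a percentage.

2.761764%

Chain via Ironwood Partners LP → Silverbay Media Ltd → Slate Mining NL (R1): 67% × 38% × 16% × 18% = 0.733248% of Redpoint Holdings Ltd.
Chain via Clearview Trust → Halcyon Manufacturing Inc. → Larkspur Pharma AG (R1): 7% × 93% × 76% × 41% = 2.028516% of Redpoint Holdings Ltd.
Aggregating (R2): 0.733248% + 2.028516% = 2.761764%.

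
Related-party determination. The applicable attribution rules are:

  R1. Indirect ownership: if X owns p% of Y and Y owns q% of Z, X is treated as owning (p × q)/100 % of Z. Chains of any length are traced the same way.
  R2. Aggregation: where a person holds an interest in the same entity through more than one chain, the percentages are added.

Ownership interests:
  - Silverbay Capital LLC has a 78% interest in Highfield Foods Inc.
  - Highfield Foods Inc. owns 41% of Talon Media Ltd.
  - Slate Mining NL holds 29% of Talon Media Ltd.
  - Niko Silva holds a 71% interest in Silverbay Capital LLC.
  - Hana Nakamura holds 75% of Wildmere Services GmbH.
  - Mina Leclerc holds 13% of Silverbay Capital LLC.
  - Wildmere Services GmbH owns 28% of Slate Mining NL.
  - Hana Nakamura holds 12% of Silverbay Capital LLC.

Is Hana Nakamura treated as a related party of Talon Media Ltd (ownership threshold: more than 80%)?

No

Chain via Wildmere Services GmbH → Slate Mining NL (R1): 75% × 28% × 29% = 6.09% of Talon Media Ltd.
Chain via Silverbay Capital LLC → Highfield Foods Inc. (R1): 12% × 78% × 41% = 3.8376% of Talon Media Ltd.
Aggregating (R2): 6.09% + 3.8376% = 9.9276%.
9.9276% does not exceed the 80% threshold, so Hana is not a related party to Talon Media Ltd.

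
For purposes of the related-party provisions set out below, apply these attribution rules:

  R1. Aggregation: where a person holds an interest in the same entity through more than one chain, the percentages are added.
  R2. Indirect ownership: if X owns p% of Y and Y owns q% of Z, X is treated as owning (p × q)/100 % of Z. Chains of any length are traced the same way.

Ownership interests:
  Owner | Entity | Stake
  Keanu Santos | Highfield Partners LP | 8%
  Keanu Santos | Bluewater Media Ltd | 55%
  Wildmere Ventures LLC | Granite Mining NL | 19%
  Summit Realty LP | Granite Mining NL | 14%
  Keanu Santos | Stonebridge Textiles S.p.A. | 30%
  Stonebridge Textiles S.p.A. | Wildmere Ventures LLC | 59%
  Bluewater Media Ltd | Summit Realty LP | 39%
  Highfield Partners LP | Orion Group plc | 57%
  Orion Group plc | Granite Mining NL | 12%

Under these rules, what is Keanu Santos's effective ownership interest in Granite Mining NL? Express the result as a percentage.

6.9132%

Chain via Stonebridge Textiles S.p.A. → Wildmere Ventures LLC (R2): 30% × 59% × 19% = 3.363% of Granite Mining NL.
Chain via Bluewater Media Ltd → Summit Realty LP (R2): 55% × 39% × 14% = 3.003% of Granite Mining NL.
Chain via Highfield Partners LP → Orion Group plc (R2): 8% × 57% × 12% = 0.5472% of Granite Mining NL.
Aggregating (R1): 3.363% + 3.003% + 0.5472% = 6.9132%.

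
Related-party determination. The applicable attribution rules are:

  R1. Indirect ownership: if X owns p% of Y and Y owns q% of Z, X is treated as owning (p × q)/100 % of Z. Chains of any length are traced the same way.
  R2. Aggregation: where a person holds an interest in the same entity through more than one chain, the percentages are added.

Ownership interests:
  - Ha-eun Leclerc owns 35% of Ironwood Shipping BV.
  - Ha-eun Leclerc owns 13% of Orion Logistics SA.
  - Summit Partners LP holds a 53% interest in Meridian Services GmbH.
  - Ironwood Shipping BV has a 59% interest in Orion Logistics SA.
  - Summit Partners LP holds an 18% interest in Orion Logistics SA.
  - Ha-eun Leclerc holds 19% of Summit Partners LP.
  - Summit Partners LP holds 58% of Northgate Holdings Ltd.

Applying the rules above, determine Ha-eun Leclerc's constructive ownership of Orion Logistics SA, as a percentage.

Chain via Ironwood Shipping BV (R1): 35% × 59% = 20.65% of Orion Logistics SA.
Chain via Summit Partners LP (R1): 19% × 18% = 3.42% of Orion Logistics SA.
Direct interest in Orion Logistics SA: 13%.
Aggregating (R2): 20.65% + 3.42% + 13% = 37.07%.

37.07%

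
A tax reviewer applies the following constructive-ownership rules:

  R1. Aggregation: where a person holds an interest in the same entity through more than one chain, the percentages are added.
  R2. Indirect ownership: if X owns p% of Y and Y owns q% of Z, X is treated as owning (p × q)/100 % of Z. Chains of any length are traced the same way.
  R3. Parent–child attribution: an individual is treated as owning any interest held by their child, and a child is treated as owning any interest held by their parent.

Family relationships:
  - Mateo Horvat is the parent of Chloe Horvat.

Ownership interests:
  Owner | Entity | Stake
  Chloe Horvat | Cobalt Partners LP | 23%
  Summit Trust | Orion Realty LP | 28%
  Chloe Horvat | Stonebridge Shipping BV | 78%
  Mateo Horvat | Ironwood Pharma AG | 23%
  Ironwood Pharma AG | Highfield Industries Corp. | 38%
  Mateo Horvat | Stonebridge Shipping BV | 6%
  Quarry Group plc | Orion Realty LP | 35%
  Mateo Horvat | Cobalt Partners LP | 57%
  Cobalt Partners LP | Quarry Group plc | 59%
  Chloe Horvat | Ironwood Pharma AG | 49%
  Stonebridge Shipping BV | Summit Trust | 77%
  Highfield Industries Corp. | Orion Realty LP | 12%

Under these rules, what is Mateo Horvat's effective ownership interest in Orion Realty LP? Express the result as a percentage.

By parent–child attribution (R3), Mateo Horvat is treated as also owning Chloe Horvat's interest in Ironwood Pharma AG, giving 23% + 49% = 72%.
By parent–child attribution (R3), Mateo Horvat is treated as also owning Chloe Horvat's interest in Stonebridge Shipping BV, giving 6% + 78% = 84%.
By parent–child attribution (R3), Mateo Horvat is treated as also owning Chloe Horvat's interest in Cobalt Partners LP, giving 57% + 23% = 80%.
Chain via Ironwood Pharma AG → Highfield Industries Corp. (R2): 72% × 38% × 12% = 3.2832% of Orion Realty LP.
Chain via Stonebridge Shipping BV → Summit Trust (R2): 84% × 77% × 28% = 18.1104% of Orion Realty LP.
Chain via Cobalt Partners LP → Quarry Group plc (R2): 80% × 59% × 35% = 16.52% of Orion Realty LP.
Aggregating (R1): 3.2832% + 18.1104% + 16.52% = 37.9136%.

37.9136%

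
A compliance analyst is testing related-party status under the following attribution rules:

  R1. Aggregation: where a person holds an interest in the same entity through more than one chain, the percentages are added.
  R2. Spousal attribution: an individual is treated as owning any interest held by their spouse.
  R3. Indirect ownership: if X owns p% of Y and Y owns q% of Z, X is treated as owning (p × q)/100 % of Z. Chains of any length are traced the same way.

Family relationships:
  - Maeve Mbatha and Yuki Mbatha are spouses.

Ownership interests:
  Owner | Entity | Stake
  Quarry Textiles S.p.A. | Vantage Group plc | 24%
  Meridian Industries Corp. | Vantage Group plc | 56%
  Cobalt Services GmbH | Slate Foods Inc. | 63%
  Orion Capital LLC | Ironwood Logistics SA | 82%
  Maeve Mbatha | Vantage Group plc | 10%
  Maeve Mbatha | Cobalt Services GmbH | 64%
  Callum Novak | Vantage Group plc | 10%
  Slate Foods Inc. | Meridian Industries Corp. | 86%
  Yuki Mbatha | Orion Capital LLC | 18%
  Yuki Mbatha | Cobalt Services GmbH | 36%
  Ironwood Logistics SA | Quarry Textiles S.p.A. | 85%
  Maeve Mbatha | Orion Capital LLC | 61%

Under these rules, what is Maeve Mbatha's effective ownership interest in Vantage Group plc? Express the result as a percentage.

53.55592%

By spousal attribution (R2), Maeve Mbatha is treated as also owning Yuki Mbatha's interest in Orion Capital LLC, giving 61% + 18% = 79%.
By spousal attribution (R2), Maeve Mbatha is treated as also owning Yuki Mbatha's interest in Cobalt Services GmbH, giving 64% + 36% = 100%.
Chain via Orion Capital LLC → Ironwood Logistics SA → Quarry Textiles S.p.A. (R3): 79% × 82% × 85% × 24% = 13.21512% of Vantage Group plc.
Chain via Cobalt Services GmbH → Slate Foods Inc. → Meridian Industries Corp. (R3): 100% × 63% × 86% × 56% = 30.3408% of Vantage Group plc.
Direct interest in Vantage Group plc: 10%.
Aggregating (R1): 13.21512% + 30.3408% + 10% = 53.55592%.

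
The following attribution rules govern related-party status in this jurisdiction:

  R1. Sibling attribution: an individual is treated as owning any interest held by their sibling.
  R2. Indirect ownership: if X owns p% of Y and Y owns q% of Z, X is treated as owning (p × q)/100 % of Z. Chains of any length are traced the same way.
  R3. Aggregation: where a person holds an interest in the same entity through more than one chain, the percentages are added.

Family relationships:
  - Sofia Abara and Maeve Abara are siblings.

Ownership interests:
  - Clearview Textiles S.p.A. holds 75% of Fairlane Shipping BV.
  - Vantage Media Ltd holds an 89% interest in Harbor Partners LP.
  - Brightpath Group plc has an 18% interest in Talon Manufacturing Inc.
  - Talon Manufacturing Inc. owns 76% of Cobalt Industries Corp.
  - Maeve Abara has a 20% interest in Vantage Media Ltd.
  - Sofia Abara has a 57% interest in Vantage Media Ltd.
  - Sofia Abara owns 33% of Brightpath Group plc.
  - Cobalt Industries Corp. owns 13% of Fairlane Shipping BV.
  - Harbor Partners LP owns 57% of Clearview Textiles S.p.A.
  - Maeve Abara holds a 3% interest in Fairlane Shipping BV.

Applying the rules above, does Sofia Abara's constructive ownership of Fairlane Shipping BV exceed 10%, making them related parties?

By sibling attribution (R1), Sofia Abara is treated as also owning Maeve Abara's interest in Vantage Media Ltd, giving 57% + 20% = 77%.
By sibling attribution (R1), Sofia Abara is treated as owning Maeve Abara's 3% interest in Fairlane Shipping BV.
Chain via Vantage Media Ltd → Harbor Partners LP → Clearview Textiles S.p.A. (R2): 77% × 89% × 57% × 75% = 29.296575% of Fairlane Shipping BV.
Chain via Brightpath Group plc → Talon Manufacturing Inc. → Cobalt Industries Corp. (R2): 33% × 18% × 76% × 13% = 0.586872% of Fairlane Shipping BV.
Direct interest in Fairlane Shipping BV: 3%.
Aggregating (R3): 29.296575% + 0.586872% + 3% = 32.883447%.
32.883447% exceeds the 10% threshold, so Sofia is a related party to Fairlane Shipping BV.

Yes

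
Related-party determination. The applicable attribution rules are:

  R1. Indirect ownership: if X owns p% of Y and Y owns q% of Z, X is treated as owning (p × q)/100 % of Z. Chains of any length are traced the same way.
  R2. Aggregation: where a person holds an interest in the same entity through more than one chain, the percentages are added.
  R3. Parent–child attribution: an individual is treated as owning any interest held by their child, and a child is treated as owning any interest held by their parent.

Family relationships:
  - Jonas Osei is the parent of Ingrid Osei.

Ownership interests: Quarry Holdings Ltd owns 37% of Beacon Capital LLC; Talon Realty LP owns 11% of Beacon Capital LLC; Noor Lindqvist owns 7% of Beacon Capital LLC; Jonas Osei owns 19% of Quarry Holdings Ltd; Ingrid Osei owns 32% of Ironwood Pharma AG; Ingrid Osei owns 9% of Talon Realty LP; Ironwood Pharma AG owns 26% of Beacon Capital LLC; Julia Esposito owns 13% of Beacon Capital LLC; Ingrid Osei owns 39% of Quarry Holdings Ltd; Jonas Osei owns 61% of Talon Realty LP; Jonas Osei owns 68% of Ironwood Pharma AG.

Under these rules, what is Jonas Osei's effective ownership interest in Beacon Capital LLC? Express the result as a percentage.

55.16%

By parent–child attribution (R3), Jonas Osei is treated as also owning Ingrid Osei's interest in Quarry Holdings Ltd, giving 19% + 39% = 58%.
By parent–child attribution (R3), Jonas Osei is treated as also owning Ingrid Osei's interest in Talon Realty LP, giving 61% + 9% = 70%.
By parent–child attribution (R3), Jonas Osei is treated as also owning Ingrid Osei's interest in Ironwood Pharma AG, giving 68% + 32% = 100%.
Chain via Quarry Holdings Ltd (R1): 58% × 37% = 21.46% of Beacon Capital LLC.
Chain via Talon Realty LP (R1): 70% × 11% = 7.7% of Beacon Capital LLC.
Chain via Ironwood Pharma AG (R1): 100% × 26% = 26% of Beacon Capital LLC.
Aggregating (R2): 21.46% + 7.7% + 26% = 55.16%.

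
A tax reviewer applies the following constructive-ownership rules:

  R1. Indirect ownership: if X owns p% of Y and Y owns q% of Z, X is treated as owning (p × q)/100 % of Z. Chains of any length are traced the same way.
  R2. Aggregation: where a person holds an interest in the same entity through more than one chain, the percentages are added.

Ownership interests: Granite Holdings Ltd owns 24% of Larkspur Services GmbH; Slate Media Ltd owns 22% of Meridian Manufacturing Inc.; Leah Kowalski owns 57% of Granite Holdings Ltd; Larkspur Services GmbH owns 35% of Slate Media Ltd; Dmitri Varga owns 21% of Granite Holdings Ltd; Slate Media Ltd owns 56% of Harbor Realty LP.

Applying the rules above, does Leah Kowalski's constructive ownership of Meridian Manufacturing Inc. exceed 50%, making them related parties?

No

Chain via Granite Holdings Ltd → Larkspur Services GmbH → Slate Media Ltd (R1): 57% × 24% × 35% × 22% = 1.05336% of Meridian Manufacturing Inc.
1.05336% does not exceed the 50% threshold, so Leah is not a related party to Meridian Manufacturing Inc.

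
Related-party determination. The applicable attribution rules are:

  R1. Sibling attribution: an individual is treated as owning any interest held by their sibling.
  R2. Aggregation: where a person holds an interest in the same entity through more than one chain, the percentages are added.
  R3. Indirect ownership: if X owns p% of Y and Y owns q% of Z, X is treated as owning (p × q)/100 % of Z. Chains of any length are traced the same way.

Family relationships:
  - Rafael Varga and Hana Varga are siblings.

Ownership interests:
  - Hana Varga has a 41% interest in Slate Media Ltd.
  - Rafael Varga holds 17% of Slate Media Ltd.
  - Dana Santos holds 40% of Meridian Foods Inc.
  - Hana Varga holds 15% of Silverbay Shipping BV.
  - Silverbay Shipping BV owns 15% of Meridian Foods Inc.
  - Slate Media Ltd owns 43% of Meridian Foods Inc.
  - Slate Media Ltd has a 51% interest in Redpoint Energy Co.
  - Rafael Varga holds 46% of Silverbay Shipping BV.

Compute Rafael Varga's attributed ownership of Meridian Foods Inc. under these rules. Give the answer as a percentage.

34.09%

By sibling attribution (R1), Rafael Varga is treated as also owning Hana Varga's interest in Silverbay Shipping BV, giving 46% + 15% = 61%.
By sibling attribution (R1), Rafael Varga is treated as also owning Hana Varga's interest in Slate Media Ltd, giving 17% + 41% = 58%.
Chain via Silverbay Shipping BV (R3): 61% × 15% = 9.15% of Meridian Foods Inc.
Chain via Slate Media Ltd (R3): 58% × 43% = 24.94% of Meridian Foods Inc.
Aggregating (R2): 9.15% + 24.94% = 34.09%.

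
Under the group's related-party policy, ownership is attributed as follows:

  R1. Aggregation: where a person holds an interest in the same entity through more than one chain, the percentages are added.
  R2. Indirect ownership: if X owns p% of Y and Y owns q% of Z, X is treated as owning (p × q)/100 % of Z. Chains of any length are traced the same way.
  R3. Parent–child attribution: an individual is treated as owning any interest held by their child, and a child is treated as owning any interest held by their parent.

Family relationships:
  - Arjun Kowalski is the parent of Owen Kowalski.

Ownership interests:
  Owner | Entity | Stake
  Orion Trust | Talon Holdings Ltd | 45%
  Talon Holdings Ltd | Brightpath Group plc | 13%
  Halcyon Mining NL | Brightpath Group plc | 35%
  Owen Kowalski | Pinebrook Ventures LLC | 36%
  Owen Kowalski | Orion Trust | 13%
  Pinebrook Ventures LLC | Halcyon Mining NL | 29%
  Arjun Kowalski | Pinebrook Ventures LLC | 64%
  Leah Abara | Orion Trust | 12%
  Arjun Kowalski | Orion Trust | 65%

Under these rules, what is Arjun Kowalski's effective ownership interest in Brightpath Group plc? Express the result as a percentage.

14.713%

By parent–child attribution (R3), Arjun Kowalski is treated as also owning Owen Kowalski's interest in Pinebrook Ventures LLC, giving 64% + 36% = 100%.
By parent–child attribution (R3), Arjun Kowalski is treated as also owning Owen Kowalski's interest in Orion Trust, giving 65% + 13% = 78%.
Chain via Pinebrook Ventures LLC → Halcyon Mining NL (R2): 100% × 29% × 35% = 10.15% of Brightpath Group plc.
Chain via Orion Trust → Talon Holdings Ltd (R2): 78% × 45% × 13% = 4.563% of Brightpath Group plc.
Aggregating (R1): 10.15% + 4.563% = 14.713%.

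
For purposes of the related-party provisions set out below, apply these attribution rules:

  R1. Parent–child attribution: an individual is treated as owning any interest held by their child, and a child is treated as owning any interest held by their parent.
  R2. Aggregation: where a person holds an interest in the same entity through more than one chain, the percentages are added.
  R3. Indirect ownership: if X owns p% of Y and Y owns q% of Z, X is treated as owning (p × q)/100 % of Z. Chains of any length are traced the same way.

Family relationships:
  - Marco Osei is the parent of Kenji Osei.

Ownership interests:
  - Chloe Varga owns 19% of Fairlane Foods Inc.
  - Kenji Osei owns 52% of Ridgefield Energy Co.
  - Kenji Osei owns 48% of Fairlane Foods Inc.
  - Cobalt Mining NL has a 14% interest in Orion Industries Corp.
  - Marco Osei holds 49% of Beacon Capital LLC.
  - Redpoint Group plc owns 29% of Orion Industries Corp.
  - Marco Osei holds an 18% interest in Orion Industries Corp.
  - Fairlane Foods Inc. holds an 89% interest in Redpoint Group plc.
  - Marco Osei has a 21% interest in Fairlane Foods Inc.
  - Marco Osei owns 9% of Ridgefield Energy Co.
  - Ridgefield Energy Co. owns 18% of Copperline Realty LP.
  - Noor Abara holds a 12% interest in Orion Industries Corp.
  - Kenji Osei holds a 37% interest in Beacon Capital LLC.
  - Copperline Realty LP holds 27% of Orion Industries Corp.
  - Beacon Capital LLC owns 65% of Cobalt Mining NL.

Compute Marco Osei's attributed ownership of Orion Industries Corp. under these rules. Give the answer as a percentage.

46.5995%

By parent–child attribution (R1), Marco Osei is treated as also owning Kenji Osei's interest in Ridgefield Energy Co, giving 9% + 52% = 61%.
By parent–child attribution (R1), Marco Osei is treated as also owning Kenji Osei's interest in Beacon Capital LLC, giving 49% + 37% = 86%.
By parent–child attribution (R1), Marco Osei is treated as also owning Kenji Osei's interest in Fairlane Foods Inc, giving 21% + 48% = 69%.
Chain via Ridgefield Energy Co. → Copperline Realty LP (R3): 61% × 18% × 27% = 2.9646% of Orion Industries Corp.
Chain via Beacon Capital LLC → Cobalt Mining NL (R3): 86% × 65% × 14% = 7.826% of Orion Industries Corp.
Chain via Fairlane Foods Inc. → Redpoint Group plc (R3): 69% × 89% × 29% = 17.8089% of Orion Industries Corp.
Direct interest in Orion Industries Corp: 18%.
Aggregating (R2): 2.9646% + 7.826% + 17.8089% + 18% = 46.5995%.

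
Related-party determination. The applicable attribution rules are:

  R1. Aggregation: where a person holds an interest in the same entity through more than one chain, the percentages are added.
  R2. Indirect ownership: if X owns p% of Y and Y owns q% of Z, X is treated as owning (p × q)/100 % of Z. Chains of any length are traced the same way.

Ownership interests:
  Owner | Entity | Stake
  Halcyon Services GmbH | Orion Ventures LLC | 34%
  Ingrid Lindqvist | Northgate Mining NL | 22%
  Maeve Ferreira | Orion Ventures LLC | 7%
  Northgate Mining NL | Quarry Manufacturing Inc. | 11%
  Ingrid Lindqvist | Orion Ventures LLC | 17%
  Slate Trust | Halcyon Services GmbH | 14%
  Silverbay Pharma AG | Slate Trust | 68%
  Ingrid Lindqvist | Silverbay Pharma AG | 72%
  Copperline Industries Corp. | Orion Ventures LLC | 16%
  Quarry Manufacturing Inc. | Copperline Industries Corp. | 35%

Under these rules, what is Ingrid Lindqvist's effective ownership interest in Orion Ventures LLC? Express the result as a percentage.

Chain via Silverbay Pharma AG → Slate Trust → Halcyon Services GmbH (R2): 72% × 68% × 14% × 34% = 2.330496% of Orion Ventures LLC.
Chain via Northgate Mining NL → Quarry Manufacturing Inc. → Copperline Industries Corp. (R2): 22% × 11% × 35% × 16% = 0.13552% of Orion Ventures LLC.
Direct interest in Orion Ventures LLC: 17%.
Aggregating (R1): 2.330496% + 0.13552% + 17% = 19.466016%.

19.466016%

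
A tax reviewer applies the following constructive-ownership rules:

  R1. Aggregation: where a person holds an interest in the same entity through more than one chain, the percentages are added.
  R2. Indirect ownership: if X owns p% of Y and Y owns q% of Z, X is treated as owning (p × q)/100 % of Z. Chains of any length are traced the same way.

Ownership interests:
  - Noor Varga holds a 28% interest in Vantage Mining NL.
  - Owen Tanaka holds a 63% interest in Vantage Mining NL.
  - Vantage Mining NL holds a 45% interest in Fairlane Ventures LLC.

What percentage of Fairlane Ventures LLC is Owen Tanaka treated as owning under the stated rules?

Chain via Vantage Mining NL (R2): 63% × 45% = 28.35% of Fairlane Ventures LLC.

28.35%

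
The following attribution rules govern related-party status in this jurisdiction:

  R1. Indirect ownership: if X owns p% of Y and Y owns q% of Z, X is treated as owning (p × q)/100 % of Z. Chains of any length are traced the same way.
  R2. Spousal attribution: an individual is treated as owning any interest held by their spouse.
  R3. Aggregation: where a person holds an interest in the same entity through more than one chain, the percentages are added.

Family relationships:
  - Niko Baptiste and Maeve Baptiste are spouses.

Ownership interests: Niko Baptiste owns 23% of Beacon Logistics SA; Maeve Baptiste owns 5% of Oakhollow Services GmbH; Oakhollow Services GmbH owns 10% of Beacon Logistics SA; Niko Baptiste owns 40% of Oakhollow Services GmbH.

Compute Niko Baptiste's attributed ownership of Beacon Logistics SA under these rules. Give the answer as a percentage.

By spousal attribution (R2), Niko Baptiste is treated as also owning Maeve Baptiste's interest in Oakhollow Services GmbH, giving 40% + 5% = 45%.
Chain via Oakhollow Services GmbH (R1): 45% × 10% = 4.5% of Beacon Logistics SA.
Direct interest in Beacon Logistics SA: 23%.
Aggregating (R3): 4.5% + 23% = 27.5%.

27.5%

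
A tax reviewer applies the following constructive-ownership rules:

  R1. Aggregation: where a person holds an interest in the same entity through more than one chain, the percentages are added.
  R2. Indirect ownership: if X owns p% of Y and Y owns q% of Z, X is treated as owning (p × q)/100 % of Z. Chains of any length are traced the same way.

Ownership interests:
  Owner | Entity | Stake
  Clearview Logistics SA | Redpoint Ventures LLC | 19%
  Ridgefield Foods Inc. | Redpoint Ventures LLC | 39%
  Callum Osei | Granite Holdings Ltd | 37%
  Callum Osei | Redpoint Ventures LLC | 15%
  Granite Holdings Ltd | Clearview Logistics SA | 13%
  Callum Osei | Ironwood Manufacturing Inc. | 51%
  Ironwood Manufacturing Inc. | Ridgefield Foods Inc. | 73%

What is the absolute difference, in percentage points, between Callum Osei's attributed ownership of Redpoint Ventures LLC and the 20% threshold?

10.4336

Chain via Ironwood Manufacturing Inc. → Ridgefield Foods Inc. (R2): 51% × 73% × 39% = 14.5197% of Redpoint Ventures LLC.
Chain via Granite Holdings Ltd → Clearview Logistics SA (R2): 37% × 13% × 19% = 0.9139% of Redpoint Ventures LLC.
Direct interest in Redpoint Ventures LLC: 15%.
Aggregating (R1): 14.5197% + 0.9139% + 15% = 30.4336%.
30.4336% exceeds the 20% threshold by 10.4336 percentage points.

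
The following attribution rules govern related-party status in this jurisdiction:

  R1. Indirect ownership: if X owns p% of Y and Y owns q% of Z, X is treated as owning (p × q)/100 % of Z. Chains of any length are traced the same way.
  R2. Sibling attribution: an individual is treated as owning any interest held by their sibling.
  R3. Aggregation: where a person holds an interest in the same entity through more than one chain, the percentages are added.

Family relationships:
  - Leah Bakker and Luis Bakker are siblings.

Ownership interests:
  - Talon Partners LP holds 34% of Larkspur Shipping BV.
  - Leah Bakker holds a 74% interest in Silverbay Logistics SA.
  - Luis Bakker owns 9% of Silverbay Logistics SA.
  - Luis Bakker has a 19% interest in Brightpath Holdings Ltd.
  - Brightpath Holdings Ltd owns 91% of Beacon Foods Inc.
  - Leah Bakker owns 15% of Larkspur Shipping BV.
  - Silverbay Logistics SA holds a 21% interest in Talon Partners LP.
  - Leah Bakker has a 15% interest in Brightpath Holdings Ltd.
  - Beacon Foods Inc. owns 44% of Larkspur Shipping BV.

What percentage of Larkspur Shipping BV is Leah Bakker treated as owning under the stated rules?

34.5398%

By sibling attribution (R2), Leah Bakker is treated as also owning Luis Bakker's interest in Brightpath Holdings Ltd, giving 15% + 19% = 34%.
By sibling attribution (R2), Leah Bakker is treated as also owning Luis Bakker's interest in Silverbay Logistics SA, giving 74% + 9% = 83%.
Chain via Brightpath Holdings Ltd → Beacon Foods Inc. (R1): 34% × 91% × 44% = 13.6136% of Larkspur Shipping BV.
Chain via Silverbay Logistics SA → Talon Partners LP (R1): 83% × 21% × 34% = 5.9262% of Larkspur Shipping BV.
Direct interest in Larkspur Shipping BV: 15%.
Aggregating (R3): 13.6136% + 5.9262% + 15% = 34.5398%.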